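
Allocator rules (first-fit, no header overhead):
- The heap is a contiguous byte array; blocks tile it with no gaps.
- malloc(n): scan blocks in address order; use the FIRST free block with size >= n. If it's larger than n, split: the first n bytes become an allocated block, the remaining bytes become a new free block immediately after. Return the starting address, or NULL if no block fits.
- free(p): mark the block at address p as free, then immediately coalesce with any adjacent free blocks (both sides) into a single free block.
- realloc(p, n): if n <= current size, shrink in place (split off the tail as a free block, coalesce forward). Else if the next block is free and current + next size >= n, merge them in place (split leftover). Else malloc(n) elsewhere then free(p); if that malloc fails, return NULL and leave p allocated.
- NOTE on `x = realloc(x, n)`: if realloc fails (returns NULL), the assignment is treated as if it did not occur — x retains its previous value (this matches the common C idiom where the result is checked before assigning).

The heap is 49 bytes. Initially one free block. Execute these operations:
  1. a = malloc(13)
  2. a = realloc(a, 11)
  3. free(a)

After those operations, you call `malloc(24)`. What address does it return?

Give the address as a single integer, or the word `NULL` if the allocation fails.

Answer: 0

Derivation:
Op 1: a = malloc(13) -> a = 0; heap: [0-12 ALLOC][13-48 FREE]
Op 2: a = realloc(a, 11) -> a = 0; heap: [0-10 ALLOC][11-48 FREE]
Op 3: free(a) -> (freed a); heap: [0-48 FREE]
malloc(24): first-fit scan over [0-48 FREE] -> 0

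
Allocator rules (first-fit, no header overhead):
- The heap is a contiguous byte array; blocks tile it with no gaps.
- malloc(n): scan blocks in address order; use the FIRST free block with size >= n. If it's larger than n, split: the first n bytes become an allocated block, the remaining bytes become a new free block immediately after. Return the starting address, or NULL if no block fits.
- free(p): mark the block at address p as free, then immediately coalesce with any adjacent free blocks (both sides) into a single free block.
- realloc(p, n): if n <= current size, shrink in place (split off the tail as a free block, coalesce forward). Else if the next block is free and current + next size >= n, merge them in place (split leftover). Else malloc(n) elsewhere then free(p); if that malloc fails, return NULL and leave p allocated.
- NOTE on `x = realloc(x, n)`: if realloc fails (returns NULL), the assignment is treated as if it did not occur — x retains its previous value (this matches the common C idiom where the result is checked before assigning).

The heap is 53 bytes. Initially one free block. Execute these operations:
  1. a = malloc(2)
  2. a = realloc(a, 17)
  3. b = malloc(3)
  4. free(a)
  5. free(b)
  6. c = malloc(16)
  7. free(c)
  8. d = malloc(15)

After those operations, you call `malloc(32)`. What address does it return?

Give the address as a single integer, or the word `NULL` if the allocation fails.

Answer: 15

Derivation:
Op 1: a = malloc(2) -> a = 0; heap: [0-1 ALLOC][2-52 FREE]
Op 2: a = realloc(a, 17) -> a = 0; heap: [0-16 ALLOC][17-52 FREE]
Op 3: b = malloc(3) -> b = 17; heap: [0-16 ALLOC][17-19 ALLOC][20-52 FREE]
Op 4: free(a) -> (freed a); heap: [0-16 FREE][17-19 ALLOC][20-52 FREE]
Op 5: free(b) -> (freed b); heap: [0-52 FREE]
Op 6: c = malloc(16) -> c = 0; heap: [0-15 ALLOC][16-52 FREE]
Op 7: free(c) -> (freed c); heap: [0-52 FREE]
Op 8: d = malloc(15) -> d = 0; heap: [0-14 ALLOC][15-52 FREE]
malloc(32): first-fit scan over [0-14 ALLOC][15-52 FREE] -> 15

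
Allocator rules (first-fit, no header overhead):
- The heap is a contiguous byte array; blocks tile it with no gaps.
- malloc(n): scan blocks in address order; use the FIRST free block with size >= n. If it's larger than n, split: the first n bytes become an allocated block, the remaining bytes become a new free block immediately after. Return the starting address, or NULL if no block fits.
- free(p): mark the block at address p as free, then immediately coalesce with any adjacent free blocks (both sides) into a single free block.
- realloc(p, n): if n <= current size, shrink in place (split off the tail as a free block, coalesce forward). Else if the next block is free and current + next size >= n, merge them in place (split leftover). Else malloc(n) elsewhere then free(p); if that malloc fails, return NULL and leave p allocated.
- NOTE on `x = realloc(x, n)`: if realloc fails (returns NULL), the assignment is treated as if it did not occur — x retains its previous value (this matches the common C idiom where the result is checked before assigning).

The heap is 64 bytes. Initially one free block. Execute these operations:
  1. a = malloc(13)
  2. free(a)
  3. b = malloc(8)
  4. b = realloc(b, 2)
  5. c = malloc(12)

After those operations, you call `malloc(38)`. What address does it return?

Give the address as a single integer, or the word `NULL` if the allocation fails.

Answer: 14

Derivation:
Op 1: a = malloc(13) -> a = 0; heap: [0-12 ALLOC][13-63 FREE]
Op 2: free(a) -> (freed a); heap: [0-63 FREE]
Op 3: b = malloc(8) -> b = 0; heap: [0-7 ALLOC][8-63 FREE]
Op 4: b = realloc(b, 2) -> b = 0; heap: [0-1 ALLOC][2-63 FREE]
Op 5: c = malloc(12) -> c = 2; heap: [0-1 ALLOC][2-13 ALLOC][14-63 FREE]
malloc(38): first-fit scan over [0-1 ALLOC][2-13 ALLOC][14-63 FREE] -> 14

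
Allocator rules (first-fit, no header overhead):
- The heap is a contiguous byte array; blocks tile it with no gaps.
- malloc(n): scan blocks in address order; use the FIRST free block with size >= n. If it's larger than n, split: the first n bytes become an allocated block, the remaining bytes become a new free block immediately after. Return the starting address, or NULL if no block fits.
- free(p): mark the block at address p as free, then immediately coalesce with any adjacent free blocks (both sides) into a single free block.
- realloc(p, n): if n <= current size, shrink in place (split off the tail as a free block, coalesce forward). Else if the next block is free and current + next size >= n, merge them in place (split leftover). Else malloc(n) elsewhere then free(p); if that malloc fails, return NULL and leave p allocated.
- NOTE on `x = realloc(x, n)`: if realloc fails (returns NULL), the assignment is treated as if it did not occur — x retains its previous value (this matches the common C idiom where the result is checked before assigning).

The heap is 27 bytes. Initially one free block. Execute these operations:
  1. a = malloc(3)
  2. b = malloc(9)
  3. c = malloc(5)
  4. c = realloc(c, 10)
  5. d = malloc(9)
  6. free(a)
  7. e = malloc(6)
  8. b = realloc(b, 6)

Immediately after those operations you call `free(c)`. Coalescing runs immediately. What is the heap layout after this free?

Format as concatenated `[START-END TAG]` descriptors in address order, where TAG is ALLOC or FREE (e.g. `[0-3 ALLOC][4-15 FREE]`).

Op 1: a = malloc(3) -> a = 0; heap: [0-2 ALLOC][3-26 FREE]
Op 2: b = malloc(9) -> b = 3; heap: [0-2 ALLOC][3-11 ALLOC][12-26 FREE]
Op 3: c = malloc(5) -> c = 12; heap: [0-2 ALLOC][3-11 ALLOC][12-16 ALLOC][17-26 FREE]
Op 4: c = realloc(c, 10) -> c = 12; heap: [0-2 ALLOC][3-11 ALLOC][12-21 ALLOC][22-26 FREE]
Op 5: d = malloc(9) -> d = NULL; heap: [0-2 ALLOC][3-11 ALLOC][12-21 ALLOC][22-26 FREE]
Op 6: free(a) -> (freed a); heap: [0-2 FREE][3-11 ALLOC][12-21 ALLOC][22-26 FREE]
Op 7: e = malloc(6) -> e = NULL; heap: [0-2 FREE][3-11 ALLOC][12-21 ALLOC][22-26 FREE]
Op 8: b = realloc(b, 6) -> b = 3; heap: [0-2 FREE][3-8 ALLOC][9-11 FREE][12-21 ALLOC][22-26 FREE]
free(c): c = 12 -> block [12-21 ALLOC]; mark free, coalesce with adjacent free neighbors -> [0-2 FREE][3-8 ALLOC][9-26 FREE]

Answer: [0-2 FREE][3-8 ALLOC][9-26 FREE]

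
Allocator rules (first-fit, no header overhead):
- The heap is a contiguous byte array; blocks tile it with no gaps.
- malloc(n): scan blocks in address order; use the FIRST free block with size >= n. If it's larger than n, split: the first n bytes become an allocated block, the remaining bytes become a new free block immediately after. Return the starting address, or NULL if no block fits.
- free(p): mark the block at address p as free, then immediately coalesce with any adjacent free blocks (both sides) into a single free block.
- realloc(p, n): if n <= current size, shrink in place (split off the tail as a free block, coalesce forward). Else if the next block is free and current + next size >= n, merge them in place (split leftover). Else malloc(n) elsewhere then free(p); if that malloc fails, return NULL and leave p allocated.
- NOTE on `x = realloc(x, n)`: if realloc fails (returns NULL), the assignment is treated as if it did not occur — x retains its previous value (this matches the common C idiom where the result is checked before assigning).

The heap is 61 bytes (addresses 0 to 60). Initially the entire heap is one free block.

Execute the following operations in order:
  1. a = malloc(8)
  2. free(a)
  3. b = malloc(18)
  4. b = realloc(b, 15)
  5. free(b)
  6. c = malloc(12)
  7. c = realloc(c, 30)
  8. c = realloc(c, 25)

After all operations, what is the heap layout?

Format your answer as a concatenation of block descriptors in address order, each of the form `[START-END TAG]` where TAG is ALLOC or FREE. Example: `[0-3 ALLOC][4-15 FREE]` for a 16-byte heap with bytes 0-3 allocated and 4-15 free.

Answer: [0-24 ALLOC][25-60 FREE]

Derivation:
Op 1: a = malloc(8) -> a = 0; heap: [0-7 ALLOC][8-60 FREE]
Op 2: free(a) -> (freed a); heap: [0-60 FREE]
Op 3: b = malloc(18) -> b = 0; heap: [0-17 ALLOC][18-60 FREE]
Op 4: b = realloc(b, 15) -> b = 0; heap: [0-14 ALLOC][15-60 FREE]
Op 5: free(b) -> (freed b); heap: [0-60 FREE]
Op 6: c = malloc(12) -> c = 0; heap: [0-11 ALLOC][12-60 FREE]
Op 7: c = realloc(c, 30) -> c = 0; heap: [0-29 ALLOC][30-60 FREE]
Op 8: c = realloc(c, 25) -> c = 0; heap: [0-24 ALLOC][25-60 FREE]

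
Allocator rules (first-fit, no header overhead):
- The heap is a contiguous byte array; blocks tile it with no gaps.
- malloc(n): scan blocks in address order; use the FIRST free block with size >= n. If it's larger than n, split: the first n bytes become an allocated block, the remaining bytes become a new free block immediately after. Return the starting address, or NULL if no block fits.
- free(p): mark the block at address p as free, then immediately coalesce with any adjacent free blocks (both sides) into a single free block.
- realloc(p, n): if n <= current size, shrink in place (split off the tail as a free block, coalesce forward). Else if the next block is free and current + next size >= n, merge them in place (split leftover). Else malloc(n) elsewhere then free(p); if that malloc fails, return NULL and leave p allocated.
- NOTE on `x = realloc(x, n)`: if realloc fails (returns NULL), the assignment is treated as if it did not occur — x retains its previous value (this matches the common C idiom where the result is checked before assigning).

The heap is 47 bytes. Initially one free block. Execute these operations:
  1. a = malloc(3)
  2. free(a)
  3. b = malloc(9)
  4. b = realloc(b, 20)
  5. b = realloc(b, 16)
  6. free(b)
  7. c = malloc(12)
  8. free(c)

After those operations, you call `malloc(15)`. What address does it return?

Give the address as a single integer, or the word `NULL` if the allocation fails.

Answer: 0

Derivation:
Op 1: a = malloc(3) -> a = 0; heap: [0-2 ALLOC][3-46 FREE]
Op 2: free(a) -> (freed a); heap: [0-46 FREE]
Op 3: b = malloc(9) -> b = 0; heap: [0-8 ALLOC][9-46 FREE]
Op 4: b = realloc(b, 20) -> b = 0; heap: [0-19 ALLOC][20-46 FREE]
Op 5: b = realloc(b, 16) -> b = 0; heap: [0-15 ALLOC][16-46 FREE]
Op 6: free(b) -> (freed b); heap: [0-46 FREE]
Op 7: c = malloc(12) -> c = 0; heap: [0-11 ALLOC][12-46 FREE]
Op 8: free(c) -> (freed c); heap: [0-46 FREE]
malloc(15): first-fit scan over [0-46 FREE] -> 0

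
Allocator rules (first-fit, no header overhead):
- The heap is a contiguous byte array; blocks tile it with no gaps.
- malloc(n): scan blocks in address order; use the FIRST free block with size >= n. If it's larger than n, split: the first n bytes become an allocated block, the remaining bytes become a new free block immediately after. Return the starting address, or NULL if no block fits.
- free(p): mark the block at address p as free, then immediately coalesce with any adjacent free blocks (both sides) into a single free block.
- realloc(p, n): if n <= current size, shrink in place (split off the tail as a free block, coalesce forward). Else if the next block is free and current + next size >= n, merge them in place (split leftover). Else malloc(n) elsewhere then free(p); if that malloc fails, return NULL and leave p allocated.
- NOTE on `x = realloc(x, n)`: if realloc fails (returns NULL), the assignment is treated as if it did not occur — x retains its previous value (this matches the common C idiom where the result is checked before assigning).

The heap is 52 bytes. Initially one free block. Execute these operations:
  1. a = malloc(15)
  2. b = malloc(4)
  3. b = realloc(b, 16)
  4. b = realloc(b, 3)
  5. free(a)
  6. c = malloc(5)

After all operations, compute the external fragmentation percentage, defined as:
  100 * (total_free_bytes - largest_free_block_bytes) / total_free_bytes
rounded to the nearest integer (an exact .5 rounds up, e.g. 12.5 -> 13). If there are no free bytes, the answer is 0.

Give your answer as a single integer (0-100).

Op 1: a = malloc(15) -> a = 0; heap: [0-14 ALLOC][15-51 FREE]
Op 2: b = malloc(4) -> b = 15; heap: [0-14 ALLOC][15-18 ALLOC][19-51 FREE]
Op 3: b = realloc(b, 16) -> b = 15; heap: [0-14 ALLOC][15-30 ALLOC][31-51 FREE]
Op 4: b = realloc(b, 3) -> b = 15; heap: [0-14 ALLOC][15-17 ALLOC][18-51 FREE]
Op 5: free(a) -> (freed a); heap: [0-14 FREE][15-17 ALLOC][18-51 FREE]
Op 6: c = malloc(5) -> c = 0; heap: [0-4 ALLOC][5-14 FREE][15-17 ALLOC][18-51 FREE]
Free blocks: [10 34] total_free=44 largest=34 -> 100*(44-34)/44 = 1000/44 ≈ 22.727 -> rounds to 23

Answer: 23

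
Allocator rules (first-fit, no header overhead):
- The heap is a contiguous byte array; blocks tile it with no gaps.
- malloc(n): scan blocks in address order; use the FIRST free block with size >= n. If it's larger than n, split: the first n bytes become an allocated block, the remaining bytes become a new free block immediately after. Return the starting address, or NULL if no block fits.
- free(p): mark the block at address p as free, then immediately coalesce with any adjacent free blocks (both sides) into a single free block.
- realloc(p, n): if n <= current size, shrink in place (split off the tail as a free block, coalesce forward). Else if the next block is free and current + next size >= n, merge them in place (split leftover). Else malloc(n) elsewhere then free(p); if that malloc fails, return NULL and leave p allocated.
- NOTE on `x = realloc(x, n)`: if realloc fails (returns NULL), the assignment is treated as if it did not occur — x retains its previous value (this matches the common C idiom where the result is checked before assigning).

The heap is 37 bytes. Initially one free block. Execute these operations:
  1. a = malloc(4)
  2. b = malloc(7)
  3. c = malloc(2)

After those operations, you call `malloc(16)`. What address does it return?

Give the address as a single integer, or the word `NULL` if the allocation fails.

Op 1: a = malloc(4) -> a = 0; heap: [0-3 ALLOC][4-36 FREE]
Op 2: b = malloc(7) -> b = 4; heap: [0-3 ALLOC][4-10 ALLOC][11-36 FREE]
Op 3: c = malloc(2) -> c = 11; heap: [0-3 ALLOC][4-10 ALLOC][11-12 ALLOC][13-36 FREE]
malloc(16): first-fit scan over [0-3 ALLOC][4-10 ALLOC][11-12 ALLOC][13-36 FREE] -> 13

Answer: 13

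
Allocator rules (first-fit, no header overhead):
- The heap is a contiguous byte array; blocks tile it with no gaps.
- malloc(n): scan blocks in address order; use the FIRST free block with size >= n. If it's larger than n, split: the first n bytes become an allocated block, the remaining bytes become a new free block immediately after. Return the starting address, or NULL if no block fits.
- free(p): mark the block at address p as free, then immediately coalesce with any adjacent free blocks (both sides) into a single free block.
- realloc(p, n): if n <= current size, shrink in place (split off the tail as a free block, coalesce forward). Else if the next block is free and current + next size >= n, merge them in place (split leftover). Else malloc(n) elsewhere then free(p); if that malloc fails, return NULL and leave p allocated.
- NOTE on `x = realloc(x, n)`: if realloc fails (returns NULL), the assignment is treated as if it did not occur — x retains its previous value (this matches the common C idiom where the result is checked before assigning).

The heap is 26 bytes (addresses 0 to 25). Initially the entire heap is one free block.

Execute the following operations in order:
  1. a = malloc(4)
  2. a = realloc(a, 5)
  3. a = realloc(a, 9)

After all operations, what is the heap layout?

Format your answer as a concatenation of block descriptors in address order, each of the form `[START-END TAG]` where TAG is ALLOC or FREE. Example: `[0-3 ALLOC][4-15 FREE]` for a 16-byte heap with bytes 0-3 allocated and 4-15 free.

Op 1: a = malloc(4) -> a = 0; heap: [0-3 ALLOC][4-25 FREE]
Op 2: a = realloc(a, 5) -> a = 0; heap: [0-4 ALLOC][5-25 FREE]
Op 3: a = realloc(a, 9) -> a = 0; heap: [0-8 ALLOC][9-25 FREE]

Answer: [0-8 ALLOC][9-25 FREE]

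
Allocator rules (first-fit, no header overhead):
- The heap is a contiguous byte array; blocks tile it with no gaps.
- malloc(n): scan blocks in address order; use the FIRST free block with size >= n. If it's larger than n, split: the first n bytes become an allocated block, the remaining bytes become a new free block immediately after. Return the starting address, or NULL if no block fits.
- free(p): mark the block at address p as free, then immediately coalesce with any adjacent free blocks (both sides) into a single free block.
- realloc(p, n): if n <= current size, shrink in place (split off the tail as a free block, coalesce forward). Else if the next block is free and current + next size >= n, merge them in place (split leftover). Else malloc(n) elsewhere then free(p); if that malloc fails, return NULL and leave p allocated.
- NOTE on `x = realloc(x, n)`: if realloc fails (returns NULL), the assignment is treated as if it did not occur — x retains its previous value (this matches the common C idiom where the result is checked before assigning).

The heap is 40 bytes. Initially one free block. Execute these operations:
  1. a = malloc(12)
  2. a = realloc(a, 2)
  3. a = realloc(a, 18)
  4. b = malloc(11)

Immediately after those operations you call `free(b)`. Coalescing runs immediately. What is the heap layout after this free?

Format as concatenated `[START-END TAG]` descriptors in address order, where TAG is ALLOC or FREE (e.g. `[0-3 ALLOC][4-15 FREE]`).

Answer: [0-17 ALLOC][18-39 FREE]

Derivation:
Op 1: a = malloc(12) -> a = 0; heap: [0-11 ALLOC][12-39 FREE]
Op 2: a = realloc(a, 2) -> a = 0; heap: [0-1 ALLOC][2-39 FREE]
Op 3: a = realloc(a, 18) -> a = 0; heap: [0-17 ALLOC][18-39 FREE]
Op 4: b = malloc(11) -> b = 18; heap: [0-17 ALLOC][18-28 ALLOC][29-39 FREE]
free(b): b = 18 -> block [18-28 ALLOC]; mark free, coalesce with adjacent free neighbors -> [0-17 ALLOC][18-39 FREE]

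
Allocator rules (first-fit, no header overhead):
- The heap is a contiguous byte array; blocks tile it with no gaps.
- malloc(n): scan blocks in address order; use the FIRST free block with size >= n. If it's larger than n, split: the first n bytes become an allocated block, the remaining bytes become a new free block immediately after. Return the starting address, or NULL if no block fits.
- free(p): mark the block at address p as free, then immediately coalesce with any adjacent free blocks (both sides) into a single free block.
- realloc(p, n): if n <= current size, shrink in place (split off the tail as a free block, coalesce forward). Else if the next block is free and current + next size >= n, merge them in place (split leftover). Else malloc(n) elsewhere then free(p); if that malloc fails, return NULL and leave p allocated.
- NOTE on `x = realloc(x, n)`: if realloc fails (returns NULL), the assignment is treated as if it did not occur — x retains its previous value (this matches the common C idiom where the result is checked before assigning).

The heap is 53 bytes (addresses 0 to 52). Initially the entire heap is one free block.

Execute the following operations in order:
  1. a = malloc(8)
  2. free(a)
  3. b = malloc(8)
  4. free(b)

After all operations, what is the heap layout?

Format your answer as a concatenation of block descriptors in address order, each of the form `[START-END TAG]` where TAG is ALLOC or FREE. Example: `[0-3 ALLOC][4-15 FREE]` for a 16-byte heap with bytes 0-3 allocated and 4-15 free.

Op 1: a = malloc(8) -> a = 0; heap: [0-7 ALLOC][8-52 FREE]
Op 2: free(a) -> (freed a); heap: [0-52 FREE]
Op 3: b = malloc(8) -> b = 0; heap: [0-7 ALLOC][8-52 FREE]
Op 4: free(b) -> (freed b); heap: [0-52 FREE]

Answer: [0-52 FREE]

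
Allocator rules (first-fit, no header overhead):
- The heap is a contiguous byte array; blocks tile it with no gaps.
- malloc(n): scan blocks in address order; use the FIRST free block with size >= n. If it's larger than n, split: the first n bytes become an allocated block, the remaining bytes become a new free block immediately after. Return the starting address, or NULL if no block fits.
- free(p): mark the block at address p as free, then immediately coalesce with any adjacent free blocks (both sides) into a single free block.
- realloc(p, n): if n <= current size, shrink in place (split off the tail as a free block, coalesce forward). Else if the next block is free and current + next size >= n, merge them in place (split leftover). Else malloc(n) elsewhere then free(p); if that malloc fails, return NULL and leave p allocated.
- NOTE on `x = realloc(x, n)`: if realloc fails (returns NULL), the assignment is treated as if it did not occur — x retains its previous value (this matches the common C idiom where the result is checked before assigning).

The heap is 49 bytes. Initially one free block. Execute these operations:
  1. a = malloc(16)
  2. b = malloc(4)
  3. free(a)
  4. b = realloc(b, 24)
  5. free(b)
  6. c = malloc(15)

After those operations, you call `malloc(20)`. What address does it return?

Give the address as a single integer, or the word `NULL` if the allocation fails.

Answer: 15

Derivation:
Op 1: a = malloc(16) -> a = 0; heap: [0-15 ALLOC][16-48 FREE]
Op 2: b = malloc(4) -> b = 16; heap: [0-15 ALLOC][16-19 ALLOC][20-48 FREE]
Op 3: free(a) -> (freed a); heap: [0-15 FREE][16-19 ALLOC][20-48 FREE]
Op 4: b = realloc(b, 24) -> b = 16; heap: [0-15 FREE][16-39 ALLOC][40-48 FREE]
Op 5: free(b) -> (freed b); heap: [0-48 FREE]
Op 6: c = malloc(15) -> c = 0; heap: [0-14 ALLOC][15-48 FREE]
malloc(20): first-fit scan over [0-14 ALLOC][15-48 FREE] -> 15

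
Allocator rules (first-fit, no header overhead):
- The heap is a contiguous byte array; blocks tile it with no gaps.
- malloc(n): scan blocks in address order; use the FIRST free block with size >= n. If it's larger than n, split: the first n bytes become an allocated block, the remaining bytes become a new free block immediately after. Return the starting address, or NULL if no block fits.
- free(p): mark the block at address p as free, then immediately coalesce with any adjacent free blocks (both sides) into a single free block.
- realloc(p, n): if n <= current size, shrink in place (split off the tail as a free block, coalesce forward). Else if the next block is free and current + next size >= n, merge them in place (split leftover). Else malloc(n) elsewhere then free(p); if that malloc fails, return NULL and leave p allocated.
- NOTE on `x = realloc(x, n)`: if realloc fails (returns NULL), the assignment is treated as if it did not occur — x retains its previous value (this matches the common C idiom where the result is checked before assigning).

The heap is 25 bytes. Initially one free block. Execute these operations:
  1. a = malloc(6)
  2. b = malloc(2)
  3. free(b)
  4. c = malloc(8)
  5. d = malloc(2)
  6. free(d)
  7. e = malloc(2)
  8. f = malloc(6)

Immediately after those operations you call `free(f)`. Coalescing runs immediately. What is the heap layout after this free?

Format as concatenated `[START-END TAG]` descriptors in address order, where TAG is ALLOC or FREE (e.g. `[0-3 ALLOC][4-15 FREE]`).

Op 1: a = malloc(6) -> a = 0; heap: [0-5 ALLOC][6-24 FREE]
Op 2: b = malloc(2) -> b = 6; heap: [0-5 ALLOC][6-7 ALLOC][8-24 FREE]
Op 3: free(b) -> (freed b); heap: [0-5 ALLOC][6-24 FREE]
Op 4: c = malloc(8) -> c = 6; heap: [0-5 ALLOC][6-13 ALLOC][14-24 FREE]
Op 5: d = malloc(2) -> d = 14; heap: [0-5 ALLOC][6-13 ALLOC][14-15 ALLOC][16-24 FREE]
Op 6: free(d) -> (freed d); heap: [0-5 ALLOC][6-13 ALLOC][14-24 FREE]
Op 7: e = malloc(2) -> e = 14; heap: [0-5 ALLOC][6-13 ALLOC][14-15 ALLOC][16-24 FREE]
Op 8: f = malloc(6) -> f = 16; heap: [0-5 ALLOC][6-13 ALLOC][14-15 ALLOC][16-21 ALLOC][22-24 FREE]
free(f): f = 16 -> block [16-21 ALLOC]; mark free, coalesce with adjacent free neighbors -> [0-5 ALLOC][6-13 ALLOC][14-15 ALLOC][16-24 FREE]

Answer: [0-5 ALLOC][6-13 ALLOC][14-15 ALLOC][16-24 FREE]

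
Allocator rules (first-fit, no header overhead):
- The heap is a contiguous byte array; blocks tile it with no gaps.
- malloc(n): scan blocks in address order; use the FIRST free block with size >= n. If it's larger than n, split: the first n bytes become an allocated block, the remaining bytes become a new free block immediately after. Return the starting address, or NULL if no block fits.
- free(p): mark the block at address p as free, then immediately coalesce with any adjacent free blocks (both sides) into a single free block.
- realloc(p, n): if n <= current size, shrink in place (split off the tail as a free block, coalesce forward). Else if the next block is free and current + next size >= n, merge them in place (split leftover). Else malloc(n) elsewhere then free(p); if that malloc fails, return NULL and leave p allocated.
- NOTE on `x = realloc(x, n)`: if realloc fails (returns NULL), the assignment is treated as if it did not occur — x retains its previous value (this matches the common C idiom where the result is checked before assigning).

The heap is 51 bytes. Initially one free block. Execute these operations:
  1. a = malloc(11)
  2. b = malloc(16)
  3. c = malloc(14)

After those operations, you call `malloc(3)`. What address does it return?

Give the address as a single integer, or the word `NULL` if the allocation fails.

Answer: 41

Derivation:
Op 1: a = malloc(11) -> a = 0; heap: [0-10 ALLOC][11-50 FREE]
Op 2: b = malloc(16) -> b = 11; heap: [0-10 ALLOC][11-26 ALLOC][27-50 FREE]
Op 3: c = malloc(14) -> c = 27; heap: [0-10 ALLOC][11-26 ALLOC][27-40 ALLOC][41-50 FREE]
malloc(3): first-fit scan over [0-10 ALLOC][11-26 ALLOC][27-40 ALLOC][41-50 FREE] -> 41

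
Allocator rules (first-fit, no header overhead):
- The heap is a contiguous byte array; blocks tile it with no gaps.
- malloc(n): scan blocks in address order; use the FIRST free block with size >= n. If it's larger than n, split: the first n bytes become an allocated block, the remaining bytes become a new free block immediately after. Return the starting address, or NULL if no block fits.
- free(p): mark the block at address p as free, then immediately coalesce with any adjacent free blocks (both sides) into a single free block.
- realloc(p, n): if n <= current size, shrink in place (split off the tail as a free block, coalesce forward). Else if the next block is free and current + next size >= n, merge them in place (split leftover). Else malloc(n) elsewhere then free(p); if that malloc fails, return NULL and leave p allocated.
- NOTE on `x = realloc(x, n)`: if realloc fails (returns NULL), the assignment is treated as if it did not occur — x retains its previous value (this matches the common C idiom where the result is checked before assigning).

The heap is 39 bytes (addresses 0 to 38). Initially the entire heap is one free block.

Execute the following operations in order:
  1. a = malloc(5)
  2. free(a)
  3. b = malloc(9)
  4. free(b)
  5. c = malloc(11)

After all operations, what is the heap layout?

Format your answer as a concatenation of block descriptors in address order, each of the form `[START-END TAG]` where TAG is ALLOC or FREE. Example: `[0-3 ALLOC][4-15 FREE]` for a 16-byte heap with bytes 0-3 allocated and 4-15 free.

Answer: [0-10 ALLOC][11-38 FREE]

Derivation:
Op 1: a = malloc(5) -> a = 0; heap: [0-4 ALLOC][5-38 FREE]
Op 2: free(a) -> (freed a); heap: [0-38 FREE]
Op 3: b = malloc(9) -> b = 0; heap: [0-8 ALLOC][9-38 FREE]
Op 4: free(b) -> (freed b); heap: [0-38 FREE]
Op 5: c = malloc(11) -> c = 0; heap: [0-10 ALLOC][11-38 FREE]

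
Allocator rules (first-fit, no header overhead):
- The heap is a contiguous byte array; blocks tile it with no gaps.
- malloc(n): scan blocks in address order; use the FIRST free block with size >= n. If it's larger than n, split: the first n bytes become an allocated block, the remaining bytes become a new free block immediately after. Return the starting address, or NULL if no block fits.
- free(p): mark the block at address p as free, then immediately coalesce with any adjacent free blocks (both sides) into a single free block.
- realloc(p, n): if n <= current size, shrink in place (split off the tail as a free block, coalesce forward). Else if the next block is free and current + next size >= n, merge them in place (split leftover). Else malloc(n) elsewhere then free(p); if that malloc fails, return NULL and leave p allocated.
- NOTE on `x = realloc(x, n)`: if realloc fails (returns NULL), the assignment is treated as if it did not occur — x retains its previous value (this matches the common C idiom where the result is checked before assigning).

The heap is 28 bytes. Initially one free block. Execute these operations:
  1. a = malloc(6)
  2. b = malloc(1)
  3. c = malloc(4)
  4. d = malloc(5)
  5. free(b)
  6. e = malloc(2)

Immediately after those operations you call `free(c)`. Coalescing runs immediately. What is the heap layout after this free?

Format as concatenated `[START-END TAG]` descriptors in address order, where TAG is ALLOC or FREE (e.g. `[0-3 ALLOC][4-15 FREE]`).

Answer: [0-5 ALLOC][6-10 FREE][11-15 ALLOC][16-17 ALLOC][18-27 FREE]

Derivation:
Op 1: a = malloc(6) -> a = 0; heap: [0-5 ALLOC][6-27 FREE]
Op 2: b = malloc(1) -> b = 6; heap: [0-5 ALLOC][6-6 ALLOC][7-27 FREE]
Op 3: c = malloc(4) -> c = 7; heap: [0-5 ALLOC][6-6 ALLOC][7-10 ALLOC][11-27 FREE]
Op 4: d = malloc(5) -> d = 11; heap: [0-5 ALLOC][6-6 ALLOC][7-10 ALLOC][11-15 ALLOC][16-27 FREE]
Op 5: free(b) -> (freed b); heap: [0-5 ALLOC][6-6 FREE][7-10 ALLOC][11-15 ALLOC][16-27 FREE]
Op 6: e = malloc(2) -> e = 16; heap: [0-5 ALLOC][6-6 FREE][7-10 ALLOC][11-15 ALLOC][16-17 ALLOC][18-27 FREE]
free(c): c = 7 -> block [7-10 ALLOC]; mark free, coalesce with adjacent free neighbors -> [0-5 ALLOC][6-10 FREE][11-15 ALLOC][16-17 ALLOC][18-27 FREE]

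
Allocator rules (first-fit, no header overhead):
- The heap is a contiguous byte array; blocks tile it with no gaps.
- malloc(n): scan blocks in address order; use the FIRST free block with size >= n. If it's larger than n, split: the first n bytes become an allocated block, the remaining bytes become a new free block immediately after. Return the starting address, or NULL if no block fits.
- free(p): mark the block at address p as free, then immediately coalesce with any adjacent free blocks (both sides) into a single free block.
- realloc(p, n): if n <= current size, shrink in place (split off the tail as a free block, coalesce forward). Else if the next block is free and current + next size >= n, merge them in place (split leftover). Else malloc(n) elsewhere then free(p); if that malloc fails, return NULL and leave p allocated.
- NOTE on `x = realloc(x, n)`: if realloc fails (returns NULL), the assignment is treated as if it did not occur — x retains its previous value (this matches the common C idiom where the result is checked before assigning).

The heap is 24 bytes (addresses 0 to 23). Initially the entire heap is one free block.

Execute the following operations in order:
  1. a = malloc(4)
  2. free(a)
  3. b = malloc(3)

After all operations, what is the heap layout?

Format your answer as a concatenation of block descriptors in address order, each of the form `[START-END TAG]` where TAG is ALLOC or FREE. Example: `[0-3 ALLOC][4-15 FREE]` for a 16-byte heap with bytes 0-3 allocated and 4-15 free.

Op 1: a = malloc(4) -> a = 0; heap: [0-3 ALLOC][4-23 FREE]
Op 2: free(a) -> (freed a); heap: [0-23 FREE]
Op 3: b = malloc(3) -> b = 0; heap: [0-2 ALLOC][3-23 FREE]

Answer: [0-2 ALLOC][3-23 FREE]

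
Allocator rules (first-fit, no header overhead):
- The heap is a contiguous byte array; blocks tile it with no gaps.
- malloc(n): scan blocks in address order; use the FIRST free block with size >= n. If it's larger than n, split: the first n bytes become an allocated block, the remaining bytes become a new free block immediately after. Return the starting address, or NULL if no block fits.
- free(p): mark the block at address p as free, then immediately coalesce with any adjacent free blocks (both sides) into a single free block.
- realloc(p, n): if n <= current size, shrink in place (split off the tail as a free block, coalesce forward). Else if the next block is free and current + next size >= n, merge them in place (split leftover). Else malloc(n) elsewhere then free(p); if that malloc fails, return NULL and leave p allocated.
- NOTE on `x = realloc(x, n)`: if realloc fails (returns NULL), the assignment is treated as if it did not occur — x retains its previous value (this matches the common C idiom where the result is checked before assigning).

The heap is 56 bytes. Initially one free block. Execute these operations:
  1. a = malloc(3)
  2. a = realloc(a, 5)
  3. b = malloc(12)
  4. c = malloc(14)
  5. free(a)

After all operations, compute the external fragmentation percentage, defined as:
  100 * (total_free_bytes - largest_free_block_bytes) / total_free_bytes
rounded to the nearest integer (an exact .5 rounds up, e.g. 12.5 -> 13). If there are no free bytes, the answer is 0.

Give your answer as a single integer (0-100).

Answer: 17

Derivation:
Op 1: a = malloc(3) -> a = 0; heap: [0-2 ALLOC][3-55 FREE]
Op 2: a = realloc(a, 5) -> a = 0; heap: [0-4 ALLOC][5-55 FREE]
Op 3: b = malloc(12) -> b = 5; heap: [0-4 ALLOC][5-16 ALLOC][17-55 FREE]
Op 4: c = malloc(14) -> c = 17; heap: [0-4 ALLOC][5-16 ALLOC][17-30 ALLOC][31-55 FREE]
Op 5: free(a) -> (freed a); heap: [0-4 FREE][5-16 ALLOC][17-30 ALLOC][31-55 FREE]
Free blocks: [5 25] total_free=30 largest=25 -> 100*(30-25)/30 = 500/30 ≈ 16.667 -> rounds to 17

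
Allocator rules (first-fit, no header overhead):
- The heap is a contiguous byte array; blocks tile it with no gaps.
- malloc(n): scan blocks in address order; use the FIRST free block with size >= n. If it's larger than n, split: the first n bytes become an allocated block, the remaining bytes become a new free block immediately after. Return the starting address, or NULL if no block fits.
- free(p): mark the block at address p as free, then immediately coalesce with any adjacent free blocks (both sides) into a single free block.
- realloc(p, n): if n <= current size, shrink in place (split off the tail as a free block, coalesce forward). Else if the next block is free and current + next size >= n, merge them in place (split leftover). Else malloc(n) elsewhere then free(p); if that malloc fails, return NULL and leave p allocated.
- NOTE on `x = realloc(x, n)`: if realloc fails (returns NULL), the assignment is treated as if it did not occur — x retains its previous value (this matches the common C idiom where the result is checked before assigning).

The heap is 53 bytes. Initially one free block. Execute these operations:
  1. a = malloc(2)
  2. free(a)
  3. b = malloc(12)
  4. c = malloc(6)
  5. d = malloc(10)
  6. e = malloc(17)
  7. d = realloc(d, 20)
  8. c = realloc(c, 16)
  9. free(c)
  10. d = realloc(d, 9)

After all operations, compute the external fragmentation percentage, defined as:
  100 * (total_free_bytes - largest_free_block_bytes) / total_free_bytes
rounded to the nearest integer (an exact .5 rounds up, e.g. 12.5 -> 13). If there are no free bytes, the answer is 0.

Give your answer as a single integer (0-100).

Op 1: a = malloc(2) -> a = 0; heap: [0-1 ALLOC][2-52 FREE]
Op 2: free(a) -> (freed a); heap: [0-52 FREE]
Op 3: b = malloc(12) -> b = 0; heap: [0-11 ALLOC][12-52 FREE]
Op 4: c = malloc(6) -> c = 12; heap: [0-11 ALLOC][12-17 ALLOC][18-52 FREE]
Op 5: d = malloc(10) -> d = 18; heap: [0-11 ALLOC][12-17 ALLOC][18-27 ALLOC][28-52 FREE]
Op 6: e = malloc(17) -> e = 28; heap: [0-11 ALLOC][12-17 ALLOC][18-27 ALLOC][28-44 ALLOC][45-52 FREE]
Op 7: d = realloc(d, 20) -> NULL (d unchanged); heap: [0-11 ALLOC][12-17 ALLOC][18-27 ALLOC][28-44 ALLOC][45-52 FREE]
Op 8: c = realloc(c, 16) -> NULL (c unchanged); heap: [0-11 ALLOC][12-17 ALLOC][18-27 ALLOC][28-44 ALLOC][45-52 FREE]
Op 9: free(c) -> (freed c); heap: [0-11 ALLOC][12-17 FREE][18-27 ALLOC][28-44 ALLOC][45-52 FREE]
Op 10: d = realloc(d, 9) -> d = 18; heap: [0-11 ALLOC][12-17 FREE][18-26 ALLOC][27-27 FREE][28-44 ALLOC][45-52 FREE]
Free blocks: [6 1 8] total_free=15 largest=8 -> 100*(15-8)/15 = 700/15 ≈ 46.667 -> rounds to 47

Answer: 47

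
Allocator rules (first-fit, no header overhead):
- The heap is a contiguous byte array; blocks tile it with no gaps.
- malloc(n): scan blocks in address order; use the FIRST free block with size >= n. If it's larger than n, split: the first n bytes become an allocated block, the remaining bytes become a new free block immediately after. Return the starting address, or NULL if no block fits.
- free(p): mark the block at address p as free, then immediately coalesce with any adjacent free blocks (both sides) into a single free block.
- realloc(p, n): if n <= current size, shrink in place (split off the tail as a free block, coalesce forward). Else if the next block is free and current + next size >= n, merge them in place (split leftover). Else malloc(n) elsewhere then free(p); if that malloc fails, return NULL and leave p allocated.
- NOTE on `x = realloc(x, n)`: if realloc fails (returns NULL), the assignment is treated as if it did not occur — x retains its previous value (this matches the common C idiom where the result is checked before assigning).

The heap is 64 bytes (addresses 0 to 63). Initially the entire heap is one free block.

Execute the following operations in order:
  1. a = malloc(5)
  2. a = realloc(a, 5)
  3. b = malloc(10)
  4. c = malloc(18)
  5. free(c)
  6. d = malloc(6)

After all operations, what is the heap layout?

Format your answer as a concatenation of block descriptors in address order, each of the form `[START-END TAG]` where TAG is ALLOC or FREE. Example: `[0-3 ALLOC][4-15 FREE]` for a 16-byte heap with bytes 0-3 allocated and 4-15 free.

Answer: [0-4 ALLOC][5-14 ALLOC][15-20 ALLOC][21-63 FREE]

Derivation:
Op 1: a = malloc(5) -> a = 0; heap: [0-4 ALLOC][5-63 FREE]
Op 2: a = realloc(a, 5) -> a = 0; heap: [0-4 ALLOC][5-63 FREE]
Op 3: b = malloc(10) -> b = 5; heap: [0-4 ALLOC][5-14 ALLOC][15-63 FREE]
Op 4: c = malloc(18) -> c = 15; heap: [0-4 ALLOC][5-14 ALLOC][15-32 ALLOC][33-63 FREE]
Op 5: free(c) -> (freed c); heap: [0-4 ALLOC][5-14 ALLOC][15-63 FREE]
Op 6: d = malloc(6) -> d = 15; heap: [0-4 ALLOC][5-14 ALLOC][15-20 ALLOC][21-63 FREE]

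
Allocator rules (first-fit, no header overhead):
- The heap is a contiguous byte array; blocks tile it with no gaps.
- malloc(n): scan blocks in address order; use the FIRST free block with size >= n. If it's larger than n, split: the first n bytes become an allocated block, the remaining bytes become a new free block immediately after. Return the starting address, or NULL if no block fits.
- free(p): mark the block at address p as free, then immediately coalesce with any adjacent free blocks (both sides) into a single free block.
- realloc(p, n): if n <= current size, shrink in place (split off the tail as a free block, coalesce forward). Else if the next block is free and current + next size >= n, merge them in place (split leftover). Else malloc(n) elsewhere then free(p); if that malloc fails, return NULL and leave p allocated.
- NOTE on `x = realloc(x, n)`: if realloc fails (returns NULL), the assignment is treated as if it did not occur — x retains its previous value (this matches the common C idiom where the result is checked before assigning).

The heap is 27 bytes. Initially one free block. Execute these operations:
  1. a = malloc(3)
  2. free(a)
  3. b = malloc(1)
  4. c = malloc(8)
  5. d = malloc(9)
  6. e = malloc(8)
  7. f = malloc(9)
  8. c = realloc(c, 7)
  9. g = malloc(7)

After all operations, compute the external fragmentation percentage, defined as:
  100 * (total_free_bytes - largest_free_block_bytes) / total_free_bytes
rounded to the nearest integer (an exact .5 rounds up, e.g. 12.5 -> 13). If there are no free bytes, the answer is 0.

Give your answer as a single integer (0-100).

Op 1: a = malloc(3) -> a = 0; heap: [0-2 ALLOC][3-26 FREE]
Op 2: free(a) -> (freed a); heap: [0-26 FREE]
Op 3: b = malloc(1) -> b = 0; heap: [0-0 ALLOC][1-26 FREE]
Op 4: c = malloc(8) -> c = 1; heap: [0-0 ALLOC][1-8 ALLOC][9-26 FREE]
Op 5: d = malloc(9) -> d = 9; heap: [0-0 ALLOC][1-8 ALLOC][9-17 ALLOC][18-26 FREE]
Op 6: e = malloc(8) -> e = 18; heap: [0-0 ALLOC][1-8 ALLOC][9-17 ALLOC][18-25 ALLOC][26-26 FREE]
Op 7: f = malloc(9) -> f = NULL; heap: [0-0 ALLOC][1-8 ALLOC][9-17 ALLOC][18-25 ALLOC][26-26 FREE]
Op 8: c = realloc(c, 7) -> c = 1; heap: [0-0 ALLOC][1-7 ALLOC][8-8 FREE][9-17 ALLOC][18-25 ALLOC][26-26 FREE]
Op 9: g = malloc(7) -> g = NULL; heap: [0-0 ALLOC][1-7 ALLOC][8-8 FREE][9-17 ALLOC][18-25 ALLOC][26-26 FREE]
Free blocks: [1 1] total_free=2 largest=1 -> 100*(2-1)/2 = 100/2 = 50

Answer: 50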